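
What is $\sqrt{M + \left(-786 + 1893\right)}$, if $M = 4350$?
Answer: $\sqrt{5457} \approx 73.871$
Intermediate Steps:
$\sqrt{M + \left(-786 + 1893\right)} = \sqrt{4350 + \left(-786 + 1893\right)} = \sqrt{4350 + 1107} = \sqrt{5457}$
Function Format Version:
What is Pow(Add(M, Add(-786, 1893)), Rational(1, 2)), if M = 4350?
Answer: Pow(5457, Rational(1, 2)) ≈ 73.871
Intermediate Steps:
Pow(Add(M, Add(-786, 1893)), Rational(1, 2)) = Pow(Add(4350, Add(-786, 1893)), Rational(1, 2)) = Pow(Add(4350, 1107), Rational(1, 2)) = Pow(5457, Rational(1, 2))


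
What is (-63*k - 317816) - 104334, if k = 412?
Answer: -448106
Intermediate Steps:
(-63*k - 317816) - 104334 = (-63*412 - 317816) - 104334 = (-25956 - 317816) - 104334 = -343772 - 104334 = -448106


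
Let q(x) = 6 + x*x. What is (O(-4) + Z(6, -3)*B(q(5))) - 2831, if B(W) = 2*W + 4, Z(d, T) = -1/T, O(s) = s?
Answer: -2813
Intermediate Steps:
q(x) = 6 + x²
B(W) = 4 + 2*W
(O(-4) + Z(6, -3)*B(q(5))) - 2831 = (-4 + (-1/(-3))*(4 + 2*(6 + 5²))) - 2831 = (-4 + (-1*(-⅓))*(4 + 2*(6 + 25))) - 2831 = (-4 + (4 + 2*31)/3) - 2831 = (-4 + (4 + 62)/3) - 2831 = (-4 + (⅓)*66) - 2831 = (-4 + 22) - 2831 = 18 - 2831 = -2813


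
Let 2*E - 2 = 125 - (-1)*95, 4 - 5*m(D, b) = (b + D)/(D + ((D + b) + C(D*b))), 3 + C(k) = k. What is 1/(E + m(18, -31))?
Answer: 2780/310791 ≈ 0.0089449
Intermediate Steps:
C(k) = -3 + k
m(D, b) = ⅘ - (D + b)/(5*(-3 + b + 2*D + D*b)) (m(D, b) = ⅘ - (b + D)/(5*(D + ((D + b) + (-3 + D*b)))) = ⅘ - (D + b)/(5*(D + (-3 + D + b + D*b))) = ⅘ - (D + b)/(5*(-3 + b + 2*D + D*b)))
E = 111 (E = 1 + (125 - (-1)*95)/2 = 1 + (125 - 1*(-95))/2 = 1 + (125 + 95)/2 = 1 + (½)*220 = 1 + 110 = 111)
1/(E + m(18, -31)) = 1/(111 + (-12 + 3*(-31) + 7*18 + 4*18*(-31))/(5*(-3 - 31 + 2*18 + 18*(-31)))) = 1/(111 + (-12 - 93 + 126 - 2232)/(5*(-3 - 31 + 36 - 558))) = 1/(111 + (⅕)*(-2211)/(-556)) = 1/(111 + (⅕)*(-1/556)*(-2211)) = 1/(111 + 2211/2780) = 1/(310791/2780) = 2780/310791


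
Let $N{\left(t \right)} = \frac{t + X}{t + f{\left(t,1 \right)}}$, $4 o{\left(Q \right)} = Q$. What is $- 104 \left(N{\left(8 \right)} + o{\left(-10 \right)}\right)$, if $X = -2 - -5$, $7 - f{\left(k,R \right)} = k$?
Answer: $\frac{676}{7} \approx 96.571$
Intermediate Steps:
$f{\left(k,R \right)} = 7 - k$
$X = 3$ ($X = -2 + 5 = 3$)
$o{\left(Q \right)} = \frac{Q}{4}$
$N{\left(t \right)} = \frac{3}{7} + \frac{t}{7}$ ($N{\left(t \right)} = \frac{t + 3}{t - \left(-7 + t\right)} = \frac{3 + t}{7} = \left(3 + t\right) \frac{1}{7} = \frac{3}{7} + \frac{t}{7}$)
$- 104 \left(N{\left(8 \right)} + o{\left(-10 \right)}\right) = - 104 \left(\left(\frac{3}{7} + \frac{1}{7} \cdot 8\right) + \frac{1}{4} \left(-10\right)\right) = - 104 \left(\left(\frac{3}{7} + \frac{8}{7}\right) - \frac{5}{2}\right) = - 104 \left(\frac{11}{7} - \frac{5}{2}\right) = \left(-104\right) \left(- \frac{13}{14}\right) = \frac{676}{7}$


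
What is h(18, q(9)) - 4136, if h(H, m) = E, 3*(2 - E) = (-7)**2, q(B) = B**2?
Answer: -12451/3 ≈ -4150.3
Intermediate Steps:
E = -43/3 (E = 2 - 1/3*(-7)**2 = 2 - 1/3*49 = 2 - 49/3 = -43/3 ≈ -14.333)
h(H, m) = -43/3
h(18, q(9)) - 4136 = -43/3 - 4136 = -12451/3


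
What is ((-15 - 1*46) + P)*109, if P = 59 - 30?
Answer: -3488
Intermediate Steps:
P = 29
((-15 - 1*46) + P)*109 = ((-15 - 1*46) + 29)*109 = ((-15 - 46) + 29)*109 = (-61 + 29)*109 = -32*109 = -3488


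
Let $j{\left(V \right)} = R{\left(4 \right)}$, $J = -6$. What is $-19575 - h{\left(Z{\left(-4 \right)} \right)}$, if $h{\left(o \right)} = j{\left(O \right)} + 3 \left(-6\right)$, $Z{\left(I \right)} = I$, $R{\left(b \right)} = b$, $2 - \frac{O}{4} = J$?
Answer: $-19561$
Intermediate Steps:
$O = 32$ ($O = 8 - -24 = 8 + 24 = 32$)
$j{\left(V \right)} = 4$
$h{\left(o \right)} = -14$ ($h{\left(o \right)} = 4 + 3 \left(-6\right) = 4 - 18 = -14$)
$-19575 - h{\left(Z{\left(-4 \right)} \right)} = -19575 - -14 = -19575 + 14 = -19561$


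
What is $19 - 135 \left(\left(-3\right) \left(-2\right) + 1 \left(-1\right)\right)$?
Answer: $-656$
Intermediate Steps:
$19 - 135 \left(\left(-3\right) \left(-2\right) + 1 \left(-1\right)\right) = 19 - 135 \left(6 - 1\right) = 19 - 675 = -656$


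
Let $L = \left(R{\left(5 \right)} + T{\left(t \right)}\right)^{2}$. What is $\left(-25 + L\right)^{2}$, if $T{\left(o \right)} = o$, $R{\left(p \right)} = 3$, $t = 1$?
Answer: $81$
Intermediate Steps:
$L = 16$ ($L = \left(3 + 1\right)^{2} = 4^{2} = 16$)
$\left(-25 + L\right)^{2} = \left(-25 + 16\right)^{2} = \left(-9\right)^{2} = 81$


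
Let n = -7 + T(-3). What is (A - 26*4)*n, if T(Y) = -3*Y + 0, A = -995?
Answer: -2198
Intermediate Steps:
T(Y) = -3*Y
n = 2 (n = -7 - 3*(-3) = -7 + 9 = 2)
(A - 26*4)*n = (-995 - 26*4)*2 = (-995 - 1*104)*2 = (-995 - 104)*2 = -1099*2 = -2198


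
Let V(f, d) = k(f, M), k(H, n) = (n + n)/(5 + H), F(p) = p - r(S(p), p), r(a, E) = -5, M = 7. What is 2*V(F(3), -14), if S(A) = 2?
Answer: 28/13 ≈ 2.1538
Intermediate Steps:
F(p) = 5 + p (F(p) = p - 1*(-5) = p + 5 = 5 + p)
k(H, n) = 2*n/(5 + H) (k(H, n) = (2*n)/(5 + H) = 2*n/(5 + H))
V(f, d) = 14/(5 + f) (V(f, d) = 2*7/(5 + f) = 14/(5 + f))
2*V(F(3), -14) = 2*(14/(5 + (5 + 3))) = 2*(14/(5 + 8)) = 2*(14/13) = 28/13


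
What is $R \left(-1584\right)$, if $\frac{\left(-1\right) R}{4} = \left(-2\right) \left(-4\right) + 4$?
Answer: $76032$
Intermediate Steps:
$R = -48$ ($R = - 4 \left(\left(-2\right) \left(-4\right) + 4\right) = - 4 \left(8 + 4\right) = \left(-4\right) 12 = -48$)
$R \left(-1584\right) = \left(-48\right) \left(-1584\right) = 76032$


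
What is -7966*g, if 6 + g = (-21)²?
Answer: -3465210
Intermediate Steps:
g = 435 (g = -6 + (-21)² = -6 + 441 = 435)
-7966*g = -7966*435 = -3465210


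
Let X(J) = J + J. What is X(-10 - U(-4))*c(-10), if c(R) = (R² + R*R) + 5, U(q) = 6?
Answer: -6560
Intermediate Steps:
X(J) = 2*J
c(R) = 5 + 2*R² (c(R) = (R² + R²) + 5 = 2*R² + 5 = 5 + 2*R²)
X(-10 - U(-4))*c(-10) = (2*(-10 - 1*6))*(5 + 2*(-10)²) = (2*(-10 - 6))*(5 + 2*100) = (2*(-16))*(5 + 200) = -32*205 = -6560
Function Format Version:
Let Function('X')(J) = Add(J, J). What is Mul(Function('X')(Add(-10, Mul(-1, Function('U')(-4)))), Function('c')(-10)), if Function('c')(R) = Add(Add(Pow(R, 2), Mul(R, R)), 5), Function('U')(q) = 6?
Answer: -6560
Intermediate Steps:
Function('X')(J) = Mul(2, J)
Function('c')(R) = Add(5, Mul(2, Pow(R, 2))) (Function('c')(R) = Add(Add(Pow(R, 2), Pow(R, 2)), 5) = Add(Mul(2, Pow(R, 2)), 5) = Add(5, Mul(2, Pow(R, 2))))
Mul(Function('X')(Add(-10, Mul(-1, Function('U')(-4)))), Function('c')(-10)) = Mul(Mul(2, Add(-10, Mul(-1, 6))), Add(5, Mul(2, Pow(-10, 2)))) = Mul(Mul(2, Add(-10, -6)), Add(5, Mul(2, 100))) = Mul(Mul(2, -16), Add(5, 200)) = Mul(-32, 205) = -6560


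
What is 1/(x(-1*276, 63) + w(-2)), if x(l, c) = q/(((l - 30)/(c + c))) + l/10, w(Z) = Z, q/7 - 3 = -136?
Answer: 85/30069 ≈ 0.0028268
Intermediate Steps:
q = -931 (q = 21 + 7*(-136) = 21 - 952 = -931)
x(l, c) = l/10 - 1862*c/(-30 + l) (x(l, c) = -931*(c + c)/(l - 30) + l/10 = -931*2*c/(-30 + l) + l*(1/10) = -931*2*c/(-30 + l) + l/10 = -1862*c/(-30 + l) + l/10 = l/10 - 1862*c/(-30 + l))
1/(x(-1*276, 63) + w(-2)) = 1/(((-1*276)**2 - 18620*63 - (-30)*276)/(10*(-30 - 1*276)) - 2) = 1/(((-276)**2 - 1173060 - 30*(-276))/(10*(-30 - 276)) - 2) = 1/((1/10)*(76176 - 1173060 + 8280)/(-306) - 2) = 1/((1/10)*(-1/306)*(-1088604) - 2) = 1/(30239/85 - 2) = 1/(30069/85) = 85/30069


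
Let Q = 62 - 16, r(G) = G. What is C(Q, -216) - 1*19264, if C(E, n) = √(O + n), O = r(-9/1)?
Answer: -19264 + 15*I ≈ -19264.0 + 15.0*I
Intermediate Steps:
Q = 46
O = -9 (O = -9/1 = -9*1 = -9)
C(E, n) = √(-9 + n)
C(Q, -216) - 1*19264 = √(-9 - 216) - 1*19264 = √(-225) - 19264 = 15*I - 19264 = -19264 + 15*I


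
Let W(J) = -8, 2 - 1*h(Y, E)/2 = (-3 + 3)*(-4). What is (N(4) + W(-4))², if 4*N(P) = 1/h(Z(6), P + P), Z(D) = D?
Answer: 16129/256 ≈ 63.004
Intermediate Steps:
h(Y, E) = 4 (h(Y, E) = 4 - 2*(-3 + 3)*(-4) = 4 - 0*(-4) = 4 - 2*0 = 4 + 0 = 4)
N(P) = 1/16 (N(P) = (¼)/4 = (¼)*(¼) = 1/16)
(N(4) + W(-4))² = (1/16 - 8)² = (-127/16)² = 16129/256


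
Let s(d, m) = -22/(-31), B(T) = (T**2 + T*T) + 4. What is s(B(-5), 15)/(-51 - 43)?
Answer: -11/1457 ≈ -0.0075498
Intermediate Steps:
B(T) = 4 + 2*T**2 (B(T) = (T**2 + T**2) + 4 = 2*T**2 + 4 = 4 + 2*T**2)
s(d, m) = 22/31 (s(d, m) = -22*(-1/31) = 22/31)
s(B(-5), 15)/(-51 - 43) = (22/31)/(-51 - 43) = (22/31)/(-94) = -1/94*22/31 = -11/1457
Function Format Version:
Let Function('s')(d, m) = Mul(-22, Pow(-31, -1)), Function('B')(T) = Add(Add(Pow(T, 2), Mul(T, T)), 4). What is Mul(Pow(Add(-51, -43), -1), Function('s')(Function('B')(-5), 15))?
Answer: Rational(-11, 1457) ≈ -0.0075498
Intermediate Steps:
Function('B')(T) = Add(4, Mul(2, Pow(T, 2))) (Function('B')(T) = Add(Add(Pow(T, 2), Pow(T, 2)), 4) = Add(Mul(2, Pow(T, 2)), 4) = Add(4, Mul(2, Pow(T, 2))))
Function('s')(d, m) = Rational(22, 31) (Function('s')(d, m) = Mul(-22, Rational(-1, 31)) = Rational(22, 31))
Mul(Pow(Add(-51, -43), -1), Function('s')(Function('B')(-5), 15)) = Mul(Pow(Add(-51, -43), -1), Rational(22, 31)) = Mul(Pow(-94, -1), Rational(22, 31)) = Mul(Rational(-1, 94), Rational(22, 31)) = Rational(-11, 1457)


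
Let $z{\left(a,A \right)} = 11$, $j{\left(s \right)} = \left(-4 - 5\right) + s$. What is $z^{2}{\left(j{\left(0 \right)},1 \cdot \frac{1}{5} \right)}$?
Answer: $121$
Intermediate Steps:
$j{\left(s \right)} = -9 + s$
$z^{2}{\left(j{\left(0 \right)},1 \cdot \frac{1}{5} \right)} = 11^{2} = 121$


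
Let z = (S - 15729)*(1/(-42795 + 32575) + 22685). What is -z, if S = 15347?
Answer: 44281573509/5110 ≈ 8.6657e+6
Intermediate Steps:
z = -44281573509/5110 (z = (15347 - 15729)*(1/(-42795 + 32575) + 22685) = -382*(1/(-10220) + 22685) = -382*(-1/10220 + 22685) = -382*231840699/10220 = -44281573509/5110 ≈ -8.6657e+6)
-z = -1*(-44281573509/5110) = 44281573509/5110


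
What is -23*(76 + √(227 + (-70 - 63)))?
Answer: -1748 - 23*√94 ≈ -1971.0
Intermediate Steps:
-23*(76 + √(227 + (-70 - 63))) = -23*(76 + √(227 - 133)) = -23*(76 + √94) = -1748 - 23*√94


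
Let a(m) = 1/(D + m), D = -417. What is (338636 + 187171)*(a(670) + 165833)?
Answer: 22060627040250/253 ≈ 8.7196e+10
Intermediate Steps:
a(m) = 1/(-417 + m)
(338636 + 187171)*(a(670) + 165833) = (338636 + 187171)*(1/(-417 + 670) + 165833) = 525807*(1/253 + 165833) = 525807*(41955750/253) = 22060627040250/253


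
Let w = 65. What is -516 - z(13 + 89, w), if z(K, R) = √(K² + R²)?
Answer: -516 - √14629 ≈ -636.95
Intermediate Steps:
-516 - z(13 + 89, w) = -516 - √((13 + 89)² + 65²) = -516 - √(102² + 4225) = -516 - √(10404 + 4225) = -516 - √14629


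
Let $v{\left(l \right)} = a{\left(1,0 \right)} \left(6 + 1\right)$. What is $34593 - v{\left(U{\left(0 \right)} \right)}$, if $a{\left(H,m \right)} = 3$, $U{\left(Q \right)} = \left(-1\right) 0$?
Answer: $34572$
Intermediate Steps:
$U{\left(Q \right)} = 0$
$v{\left(l \right)} = 21$ ($v{\left(l \right)} = 3 \left(6 + 1\right) = 3 \cdot 7 = 21$)
$34593 - v{\left(U{\left(0 \right)} \right)} = 34593 - 21 = 34572$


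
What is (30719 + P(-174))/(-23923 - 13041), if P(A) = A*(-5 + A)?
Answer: -61865/36964 ≈ -1.6737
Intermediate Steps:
(30719 + P(-174))/(-23923 - 13041) = (30719 - 174*(-5 - 174))/(-23923 - 13041) = (30719 - 174*(-179))/(-36964) = (30719 + 31146)*(-1/36964) = 61865*(-1/36964) = -61865/36964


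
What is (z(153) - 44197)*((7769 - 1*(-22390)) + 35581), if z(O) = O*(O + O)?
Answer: 172304540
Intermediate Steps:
z(O) = 2*O² (z(O) = O*(2*O) = 2*O²)
(z(153) - 44197)*((7769 - 1*(-22390)) + 35581) = (2*153² - 44197)*((7769 - 1*(-22390)) + 35581) = (2*23409 - 44197)*((7769 + 22390) + 35581) = (46818 - 44197)*(30159 + 35581) = 2621*65740 = 172304540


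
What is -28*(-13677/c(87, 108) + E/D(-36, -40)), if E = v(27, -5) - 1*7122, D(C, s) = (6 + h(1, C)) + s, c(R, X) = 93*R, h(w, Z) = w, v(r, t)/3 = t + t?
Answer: -178625972/29667 ≈ -6021.0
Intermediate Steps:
v(r, t) = 6*t (v(r, t) = 3*(t + t) = 3*(2*t) = 6*t)
D(C, s) = 7 + s (D(C, s) = (6 + 1) + s = 7 + s)
E = -7152 (E = 6*(-5) - 1*7122 = -30 - 7122 = -7152)
-28*(-13677/c(87, 108) + E/D(-36, -40)) = -28*(-13677/(93*87) - 7152/(7 - 40)) = -28*(-13677/8091 - 7152/(-33)) = -28*(-13677*1/8091 - 7152*(-1/33)) = -28*(-4559/2697 + 2384/11) = -28*6379499/29667 = -178625972/29667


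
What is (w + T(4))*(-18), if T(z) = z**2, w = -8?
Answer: -144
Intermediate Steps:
(w + T(4))*(-18) = (-8 + 4**2)*(-18) = (-8 + 16)*(-18) = 8*(-18) = -144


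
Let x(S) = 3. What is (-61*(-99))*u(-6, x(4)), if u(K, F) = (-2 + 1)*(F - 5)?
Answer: 12078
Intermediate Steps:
u(K, F) = 5 - F (u(K, F) = -(-5 + F) = 5 - F)
(-61*(-99))*u(-6, x(4)) = (-61*(-99))*(5 - 1*3) = 6039*(5 - 3) = 6039*2 = 12078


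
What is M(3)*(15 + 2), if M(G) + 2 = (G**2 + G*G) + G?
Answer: 323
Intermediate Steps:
M(G) = -2 + G + 2*G**2 (M(G) = -2 + ((G**2 + G*G) + G) = -2 + ((G**2 + G**2) + G) = -2 + (2*G**2 + G) = -2 + (G + 2*G**2) = -2 + G + 2*G**2)
M(3)*(15 + 2) = (-2 + 3 + 2*3**2)*(15 + 2) = (-2 + 3 + 2*9)*17 = (-2 + 3 + 18)*17 = 19*17 = 323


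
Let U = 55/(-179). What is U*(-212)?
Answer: 11660/179 ≈ 65.140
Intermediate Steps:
U = -55/179 (U = 55*(-1/179) = -55/179 ≈ -0.30726)
U*(-212) = -55/179*(-212) = 11660/179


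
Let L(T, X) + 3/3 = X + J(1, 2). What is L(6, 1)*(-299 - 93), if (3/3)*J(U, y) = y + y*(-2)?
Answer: 784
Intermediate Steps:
J(U, y) = -y (J(U, y) = y + y*(-2) = y - 2*y = -y)
L(T, X) = -3 + X (L(T, X) = -1 + (X - 1*2) = -1 + (X - 2) = -1 + (-2 + X) = -3 + X)
L(6, 1)*(-299 - 93) = (-3 + 1)*(-299 - 93) = -2*(-392) = 784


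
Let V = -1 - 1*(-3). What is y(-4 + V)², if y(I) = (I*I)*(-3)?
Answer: 144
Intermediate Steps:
V = 2 (V = -1 + 3 = 2)
y(I) = -3*I² (y(I) = I²*(-3) = -3*I²)
y(-4 + V)² = (-3*(-4 + 2)²)² = (-3*(-2)²)² = (-3*4)² = (-12)² = 144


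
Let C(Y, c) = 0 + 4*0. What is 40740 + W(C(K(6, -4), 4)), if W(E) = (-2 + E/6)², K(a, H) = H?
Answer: 40744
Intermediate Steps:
C(Y, c) = 0 (C(Y, c) = 0 + 0 = 0)
W(E) = (-2 + E/6)² (W(E) = (-2 + E*(⅙))² = (-2 + E/6)²)
40740 + W(C(K(6, -4), 4)) = 40740 + (-12 + 0)²/36 = 40740 + (1/36)*(-12)² = 40740 + (1/36)*144 = 40740 + 4 = 40744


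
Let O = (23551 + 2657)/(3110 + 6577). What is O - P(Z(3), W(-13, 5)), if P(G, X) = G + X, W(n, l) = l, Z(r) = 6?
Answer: -26783/3229 ≈ -8.2945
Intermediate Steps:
O = 8736/3229 (O = 26208/9687 = 26208*(1/9687) = 8736/3229 ≈ 2.7055)
O - P(Z(3), W(-13, 5)) = 8736/3229 - (6 + 5) = 8736/3229 - 1*11 = 8736/3229 - 11 = -26783/3229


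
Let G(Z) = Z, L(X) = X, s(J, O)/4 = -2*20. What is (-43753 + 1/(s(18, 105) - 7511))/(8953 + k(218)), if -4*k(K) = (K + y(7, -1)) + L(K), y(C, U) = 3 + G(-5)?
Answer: -671258528/135692319 ≈ -4.9469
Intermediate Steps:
s(J, O) = -160 (s(J, O) = 4*(-2*20) = 4*(-40) = -160)
y(C, U) = -2 (y(C, U) = 3 - 5 = -2)
k(K) = 1/2 - K/2 (k(K) = -((K - 2) + K)/4 = -((-2 + K) + K)/4 = -(-2 + 2*K)/4 = 1/2 - K/2)
(-43753 + 1/(s(18, 105) - 7511))/(8953 + k(218)) = (-43753 + 1/(-160 - 7511))/(8953 + (1/2 - 1/2*218)) = (-43753 + 1/(-7671))/(8953 + (1/2 - 109)) = (-43753 - 1/7671)/(8953 - 217/2) = -335629264/(7671*17689/2) = -335629264/7671*2/17689 = -671258528/135692319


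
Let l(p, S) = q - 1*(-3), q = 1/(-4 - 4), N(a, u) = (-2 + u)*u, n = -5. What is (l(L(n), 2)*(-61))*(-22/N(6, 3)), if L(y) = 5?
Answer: 15433/12 ≈ 1286.1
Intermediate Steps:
N(a, u) = u*(-2 + u)
q = -1/8 (q = 1/(-8) = -1/8 ≈ -0.12500)
l(p, S) = 23/8 (l(p, S) = -1/8 - 1*(-3) = -1/8 + 3 = 23/8)
(l(L(n), 2)*(-61))*(-22/N(6, 3)) = ((23/8)*(-61))*(-22*1/(3*(-2 + 3))) = -(-15433)/(4*(3*1)) = -(-15433)/(4*3) = -1403/8*(-22/3) = 15433/12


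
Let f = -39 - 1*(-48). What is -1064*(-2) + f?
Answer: 2137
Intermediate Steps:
f = 9 (f = -39 + 48 = 9)
-1064*(-2) + f = -1064*(-2) + 9 = -133*(-16) + 9 = 2128 + 9 = 2137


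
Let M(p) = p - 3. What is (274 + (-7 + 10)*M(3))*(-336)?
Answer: -92064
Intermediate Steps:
M(p) = -3 + p
(274 + (-7 + 10)*M(3))*(-336) = (274 + (-7 + 10)*(-3 + 3))*(-336) = (274 + 3*0)*(-336) = (274 + 0)*(-336) = 274*(-336) = -92064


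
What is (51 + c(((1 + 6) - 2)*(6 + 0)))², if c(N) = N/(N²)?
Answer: 2343961/900 ≈ 2604.4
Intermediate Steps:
c(N) = 1/N (c(N) = N/N² = 1/N)
(51 + c(((1 + 6) - 2)*(6 + 0)))² = (51 + 1/(((1 + 6) - 2)*(6 + 0)))² = (51 + 1/((7 - 2)*6))² = (51 + 1/(5*6))² = (51 + 1/30)² = (1531/30)² = 2343961/900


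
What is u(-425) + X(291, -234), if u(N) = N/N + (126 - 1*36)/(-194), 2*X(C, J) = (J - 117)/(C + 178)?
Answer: 14729/90986 ≈ 0.16188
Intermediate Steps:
X(C, J) = (-117 + J)/(2*(178 + C)) (X(C, J) = ((J - 117)/(C + 178))/2 = ((-117 + J)/(178 + C))/2 = (-117 + J)/(2*(178 + C)))
u(N) = 52/97 (u(N) = 1 + (126 - 36)*(-1/194) = 1 + 90*(-1/194) = 1 - 45/97 = 52/97)
u(-425) + X(291, -234) = 52/97 + (-117 - 234)/(2*(178 + 291)) = 52/97 + (1/2)*(-351)/469 = 52/97 + (1/2)*(1/469)*(-351) = 52/97 - 351/938 = 14729/90986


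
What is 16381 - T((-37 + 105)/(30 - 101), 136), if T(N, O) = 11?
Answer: 16370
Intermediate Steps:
16381 - T((-37 + 105)/(30 - 101), 136) = 16381 - 1*11 = 16381 - 11 = 16370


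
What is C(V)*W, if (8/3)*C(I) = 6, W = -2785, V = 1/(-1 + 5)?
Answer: -25065/4 ≈ -6266.3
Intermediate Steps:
V = 1/4 ≈ 0.25000
C(I) = 9/4 (C(I) = (3/8)*6 = 9/4)
C(V)*W = (9/4)*(-2785) = -25065/4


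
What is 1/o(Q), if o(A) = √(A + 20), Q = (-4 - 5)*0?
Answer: √5/10 ≈ 0.22361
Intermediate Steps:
Q = 0 (Q = -9*0 = 0)
o(A) = √(20 + A)
1/o(Q) = 1/(√(20 + 0)) = 1/(√20) = 1/(2*√5) = √5/10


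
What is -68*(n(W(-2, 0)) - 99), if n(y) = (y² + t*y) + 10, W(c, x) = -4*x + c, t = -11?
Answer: 4284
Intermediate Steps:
W(c, x) = c - 4*x
n(y) = 10 + y² - 11*y (n(y) = (y² - 11*y) + 10 = 10 + y² - 11*y)
-68*(n(W(-2, 0)) - 99) = -68*((10 + (-2 - 4*0)² - 11*(-2 - 4*0)) - 99) = -68*((10 + (-2 + 0)² - 11*(-2 + 0)) - 99) = -68*((10 + (-2)² - 11*(-2)) - 99) = -68*((10 + 4 + 22) - 99) = -68*(36 - 99) = -68*(-63) = 4284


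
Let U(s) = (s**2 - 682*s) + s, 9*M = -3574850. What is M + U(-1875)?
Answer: 39557650/9 ≈ 4.3953e+6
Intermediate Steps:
M = -3574850/9 (M = (1/9)*(-3574850) = -3574850/9 ≈ -3.9721e+5)
U(s) = s**2 - 681*s
M + U(-1875) = -3574850/9 - 1875*(-681 - 1875) = -3574850/9 - 1875*(-2556) = -3574850/9 + 4792500 = 39557650/9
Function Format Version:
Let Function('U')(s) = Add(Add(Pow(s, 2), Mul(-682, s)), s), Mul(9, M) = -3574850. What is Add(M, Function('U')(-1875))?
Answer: Rational(39557650, 9) ≈ 4.3953e+6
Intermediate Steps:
M = Rational(-3574850, 9) (M = Mul(Rational(1, 9), -3574850) = Rational(-3574850, 9) ≈ -3.9721e+5)
Function('U')(s) = Add(Pow(s, 2), Mul(-681, s))
Add(M, Function('U')(-1875)) = Add(Rational(-3574850, 9), Mul(-1875, Add(-681, -1875))) = Add(Rational(-3574850, 9), Mul(-1875, -2556)) = Add(Rational(-3574850, 9), 4792500) = Rational(39557650, 9)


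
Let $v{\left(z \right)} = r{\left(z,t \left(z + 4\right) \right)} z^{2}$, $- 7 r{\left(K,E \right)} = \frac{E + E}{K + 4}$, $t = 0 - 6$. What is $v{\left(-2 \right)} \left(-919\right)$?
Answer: $- \frac{44112}{7} \approx -6301.7$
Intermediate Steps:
$t = -6$ ($t = 0 - 6 = -6$)
$r{\left(K,E \right)} = - \frac{2 E}{7 \left(4 + K\right)}$ ($r{\left(K,E \right)} = - \frac{\left(E + E\right) \frac{1}{K + 4}}{7} = - \frac{2 E \frac{1}{4 + K}}{7} = - \frac{2 E}{7 \left(4 + K\right)}$)
$v{\left(z \right)} = - \frac{2 z^{2} \left(-24 - 6 z\right)}{28 + 7 z}$ ($v{\left(z \right)} = - \frac{2 \left(- 6 \left(z + 4\right)\right)}{28 + 7 z} z^{2} = - \frac{2 \left(- 6 \left(4 + z\right)\right)}{28 + 7 z} z^{2} = - \frac{2 \left(-24 - 6 z\right)}{28 + 7 z} z^{2} = - \frac{2 z^{2} \left(-24 - 6 z\right)}{28 + 7 z}$)
$v{\left(-2 \right)} \left(-919\right) = \frac{12 \left(-2\right)^{2}}{7} \left(-919\right) = \frac{12}{7} \cdot 4 \left(-919\right) = \frac{48}{7} \left(-919\right) = - \frac{44112}{7}$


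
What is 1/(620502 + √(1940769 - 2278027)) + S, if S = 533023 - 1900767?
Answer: (-1367744*√337258 + 848687887487*I)/(√337258 - 620502*I) ≈ -1.3677e+6 + 9.5367e-7*I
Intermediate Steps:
S = -1367744
1/(620502 + √(1940769 - 2278027)) + S = 1/(620502 + √(1940769 - 2278027)) - 1367744 = 1/(620502 + √(-337258)) - 1367744 = 1/(620502 + I*√337258) - 1367744 = -1367744 + 1/(620502 + I*√337258)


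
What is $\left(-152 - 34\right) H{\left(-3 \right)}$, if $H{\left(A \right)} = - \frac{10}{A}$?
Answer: $-620$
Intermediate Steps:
$\left(-152 - 34\right) H{\left(-3 \right)} = \left(-152 - 34\right) \left(- \frac{10}{-3}\right) = - 186 \left(\left(-10\right) \left(- \frac{1}{3}\right)\right) = \left(-186\right) \frac{10}{3} = -620$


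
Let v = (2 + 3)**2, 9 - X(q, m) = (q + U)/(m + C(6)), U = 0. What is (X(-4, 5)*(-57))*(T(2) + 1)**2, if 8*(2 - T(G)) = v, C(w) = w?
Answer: -5871/704 ≈ -8.3395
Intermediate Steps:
X(q, m) = 9 - q/(6 + m) (X(q, m) = 9 - (q + 0)/(m + 6) = 9 - q/(6 + m))
v = 25 (v = 5**2 = 25)
T(G) = -9/8 (T(G) = 2 - 1/8*25 = 2 - 25/8 = -9/8)
(X(-4, 5)*(-57))*(T(2) + 1)**2 = (((54 - 1*(-4) + 9*5)/(6 + 5))*(-57))*(-9/8 + 1)**2 = (((54 + 4 + 45)/11)*(-57))*(-1/8)**2 = (((1/11)*103)*(-57))*(1/64) = ((103/11)*(-57))*(1/64) = -5871/11*1/64 = -5871/704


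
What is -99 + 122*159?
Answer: 19299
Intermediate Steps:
-99 + 122*159 = -99 + 19398 = 19299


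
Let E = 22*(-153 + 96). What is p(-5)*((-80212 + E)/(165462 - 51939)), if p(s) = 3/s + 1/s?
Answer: 325864/567615 ≈ 0.57409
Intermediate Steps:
E = -1254 (E = 22*(-57) = -1254)
p(s) = 4/s (p(s) = 3/s + 1/s = 4/s)
p(-5)*((-80212 + E)/(165462 - 51939)) = (4/(-5))*((-80212 - 1254)/(165462 - 51939)) = (4*(-⅕))*(-81466/113523) = -(-325864)/(5*113523) = -⅘*(-81466/113523) = 325864/567615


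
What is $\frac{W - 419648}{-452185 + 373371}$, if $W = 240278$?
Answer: $\frac{89685}{39407} \approx 2.2759$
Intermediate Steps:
$\frac{W - 419648}{-452185 + 373371} = \frac{240278 - 419648}{-452185 + 373371} = - \frac{179370}{-78814} = \left(-179370\right) \left(- \frac{1}{78814}\right) = \frac{89685}{39407}$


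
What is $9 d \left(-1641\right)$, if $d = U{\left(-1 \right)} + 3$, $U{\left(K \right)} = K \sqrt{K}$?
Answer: $-44307 + 14769 i \approx -44307.0 + 14769.0 i$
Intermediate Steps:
$U{\left(K \right)} = K^{\frac{3}{2}}$
$d = 3 - i$ ($d = \left(-1\right)^{\frac{3}{2}} + 3 = - i + 3 = 3 - i \approx 3.0 - 1.0 i$)
$9 d \left(-1641\right) = 9 \left(3 - i\right) \left(-1641\right) = \left(27 - 9 i\right) \left(-1641\right) = -44307 + 14769 i$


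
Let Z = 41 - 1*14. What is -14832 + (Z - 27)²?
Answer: -14832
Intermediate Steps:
Z = 27 (Z = 41 - 14 = 27)
-14832 + (Z - 27)² = -14832 + (27 - 27)² = -14832 + 0² = -14832 + 0 = -14832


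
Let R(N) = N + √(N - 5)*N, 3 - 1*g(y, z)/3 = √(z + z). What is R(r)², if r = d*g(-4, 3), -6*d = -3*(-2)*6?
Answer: 324*(1 + I*√(59 - 18*√6))²*(3 - √6)² ≈ -1365.8 + 758.29*I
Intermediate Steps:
g(y, z) = 9 - 3*√2*√z (g(y, z) = 9 - 3*√(z + z) = 9 - 3*√2*√z)
d = -6 (d = -(-3*(-2))*6/6 = -6 ≈ -6.0000)
r = -54 + 18*√6 (r = -6*(9 - 3*√2*√3) = -6*(9 - 3*√6) = -54 + 18*√6 ≈ -9.9092)
R(N) = N + N*√(-5 + N) (R(N) = N + √(-5 + N)*N = N + N*√(-5 + N))
R(r)² = ((-54 + 18*√6)*(1 + √(-5 + (-54 + 18*√6))))² = ((-54 + 18*√6)*(1 + √(-59 + 18*√6)))² = ((1 + √(-59 + 18*√6))*(-54 + 18*√6))² = (1 + √(-59 + 18*√6))²*(-54 + 18*√6)²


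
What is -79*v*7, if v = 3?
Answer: -1659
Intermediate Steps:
-79*v*7 = -237*7 = -79*21 = -1659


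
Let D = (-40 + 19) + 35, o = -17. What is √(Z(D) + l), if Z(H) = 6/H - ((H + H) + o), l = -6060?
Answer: I*√297458/7 ≈ 77.914*I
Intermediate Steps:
D = 14 (D = -21 + 35 = 14)
Z(H) = 17 - 2*H + 6/H (Z(H) = 6/H - ((H + H) - 17) = 6/H - (2*H - 17) = 6/H - (-17 + 2*H) = 6/H + (17 - 2*H) = 17 - 2*H + 6/H)
√(Z(D) + l) = √((17 - 2*14 + 6/14) - 6060) = √((17 - 28 + 6*(1/14)) - 6060) = √((17 - 28 + 3/7) - 6060) = √(-74/7 - 6060) = √(-42494/7) = I*√297458/7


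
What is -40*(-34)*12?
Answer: 16320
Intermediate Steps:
-40*(-34)*12 = 1360*12 = 16320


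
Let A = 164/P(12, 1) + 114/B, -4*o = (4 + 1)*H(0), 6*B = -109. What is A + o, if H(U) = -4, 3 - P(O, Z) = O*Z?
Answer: -19127/981 ≈ -19.497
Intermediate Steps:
P(O, Z) = 3 - O*Z
B = -109/6 (B = (1/6)*(-109) = -109/6 ≈ -18.167)
o = 5 (o = -(4 + 1)*(-4)/4 = -5*(-4)/4 = -1/4*(-20) = 5)
A = -24032/981 (A = 164/(3 - 1*12*1) + 114/(-109/6) = 164/(3 - 12) + 114*(-6/109) = 164/(-9) - 684/109 = 164*(-1/9) - 684/109 = -164/9 - 684/109 = -24032/981 ≈ -24.497)
A + o = -24032/981 + 5 = -19127/981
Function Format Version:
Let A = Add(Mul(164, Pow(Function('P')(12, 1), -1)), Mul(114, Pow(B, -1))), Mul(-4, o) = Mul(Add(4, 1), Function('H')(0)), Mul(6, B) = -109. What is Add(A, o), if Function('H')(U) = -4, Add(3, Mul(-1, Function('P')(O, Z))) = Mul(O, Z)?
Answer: Rational(-19127, 981) ≈ -19.497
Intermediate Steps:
Function('P')(O, Z) = Add(3, Mul(-1, O, Z)) (Function('P')(O, Z) = Add(3, Mul(-1, Mul(O, Z))) = Add(3, Mul(-1, O, Z)))
B = Rational(-109, 6) (B = Mul(Rational(1, 6), -109) = Rational(-109, 6) ≈ -18.167)
o = 5 (o = Mul(Rational(-1, 4), Mul(Add(4, 1), -4)) = Mul(Rational(-1, 4), Mul(5, -4)) = Mul(Rational(-1, 4), -20) = 5)
A = Rational(-24032, 981) (A = Add(Mul(164, Pow(Add(3, Mul(-1, 12, 1)), -1)), Mul(114, Pow(Rational(-109, 6), -1))) = Add(Mul(164, Pow(Add(3, -12), -1)), Mul(114, Rational(-6, 109))) = Add(Mul(164, Pow(-9, -1)), Rational(-684, 109)) = Add(Mul(164, Rational(-1, 9)), Rational(-684, 109)) = Add(Rational(-164, 9), Rational(-684, 109)) = Rational(-24032, 981) ≈ -24.497)
Add(A, o) = Add(Rational(-24032, 981), 5) = Rational(-19127, 981)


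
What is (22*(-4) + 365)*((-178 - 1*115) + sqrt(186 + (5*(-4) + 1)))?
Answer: -81161 + 277*sqrt(167) ≈ -77581.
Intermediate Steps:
(22*(-4) + 365)*((-178 - 1*115) + sqrt(186 + (5*(-4) + 1))) = (-88 + 365)*((-178 - 115) + sqrt(186 + (-20 + 1))) = 277*(-293 + sqrt(186 - 19)) = 277*(-293 + sqrt(167)) = -81161 + 277*sqrt(167)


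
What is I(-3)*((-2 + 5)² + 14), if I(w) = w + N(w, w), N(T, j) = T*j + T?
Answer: 69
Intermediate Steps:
N(T, j) = T + T*j
I(w) = w + w*(1 + w)
I(-3)*((-2 + 5)² + 14) = (-3*(2 - 3))*((-2 + 5)² + 14) = (-3*(-1))*(3² + 14) = 3*(9 + 14) = 3*23 = 69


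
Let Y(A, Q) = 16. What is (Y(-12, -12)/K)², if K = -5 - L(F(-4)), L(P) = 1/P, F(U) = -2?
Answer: 1024/81 ≈ 12.642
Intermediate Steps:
K = -9/2 (K = -5 - 1/(-2) = -5 - 1*(-½) = -5 + ½ = -9/2 ≈ -4.5000)
(Y(-12, -12)/K)² = (16/(-9/2))² = (16*(-2/9))² = (-32/9)² = 1024/81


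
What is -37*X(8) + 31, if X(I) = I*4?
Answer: -1153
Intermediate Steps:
X(I) = 4*I
-37*X(8) + 31 = -148*8 + 31 = -37*32 + 31 = -1184 + 31 = -1153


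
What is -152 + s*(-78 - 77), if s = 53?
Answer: -8367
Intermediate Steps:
-152 + s*(-78 - 77) = -152 + 53*(-78 - 77) = -152 + 53*(-155) = -152 - 8215 = -8367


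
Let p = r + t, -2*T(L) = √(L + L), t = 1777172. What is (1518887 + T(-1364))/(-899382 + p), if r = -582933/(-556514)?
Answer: 845281879918/488503006993 - 556514*I*√682/488503006993 ≈ 1.7304 - 2.9751e-5*I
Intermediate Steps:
r = 582933/556514 (r = -582933*(-1/556514) = 582933/556514 ≈ 1.0475)
T(L) = -√2*√L/2 (T(L) = -√(L + L)/2 = -√2*√L/2)
p = 989021681341/556514 (p = 582933/556514 + 1777172 = 989021681341/556514 ≈ 1.7772e+6)
(1518887 + T(-1364))/(-899382 + p) = (1518887 - √2*√(-1364)/2)/(-899382 + 989021681341/556514) = (1518887 - √2*2*I*√341/2)/(488503006993/556514) = (1518887 - I*√682)*(556514/488503006993) = 845281879918/488503006993 - 556514*I*√682/488503006993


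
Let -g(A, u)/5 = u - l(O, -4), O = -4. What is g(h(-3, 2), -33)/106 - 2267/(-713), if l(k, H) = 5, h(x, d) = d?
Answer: 187886/37789 ≈ 4.9720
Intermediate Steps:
g(A, u) = 25 - 5*u (g(A, u) = -5*(u - 1*5) = -5*(u - 5) = -5*(-5 + u) = 25 - 5*u)
g(h(-3, 2), -33)/106 - 2267/(-713) = (25 - 5*(-33))/106 - 2267/(-713) = (25 + 165)*(1/106) - 2267*(-1/713) = 190*(1/106) + 2267/713 = 95/53 + 2267/713 = 187886/37789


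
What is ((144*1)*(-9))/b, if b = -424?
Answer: 162/53 ≈ 3.0566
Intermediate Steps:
((144*1)*(-9))/b = ((144*1)*(-9))/(-424) = (144*(-9))*(-1/424) = -1296*(-1/424) = 162/53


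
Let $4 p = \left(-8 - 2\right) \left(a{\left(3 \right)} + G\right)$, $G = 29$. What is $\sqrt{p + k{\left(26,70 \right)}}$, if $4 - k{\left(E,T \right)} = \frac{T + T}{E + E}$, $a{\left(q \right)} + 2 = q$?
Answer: $\frac{i \sqrt{12454}}{13} \approx 8.5844 i$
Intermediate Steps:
$a{\left(q \right)} = -2 + q$
$p = -75$ ($p = \frac{\left(-8 - 2\right) \left(\left(-2 + 3\right) + 29\right)}{4} = \frac{\left(-8 - 2\right) \left(1 + 29\right)}{4} = \frac{\left(-10\right) 30}{4} = \frac{1}{4} \left(-300\right) = -75$)
$k{\left(E,T \right)} = 4 - \frac{T}{E}$ ($k{\left(E,T \right)} = 4 - \frac{T + T}{E + E} = 4 - \frac{2 T}{2 E} = 4 - 2 T \frac{1}{2 E} = 4 - \frac{T}{E}$)
$\sqrt{p + k{\left(26,70 \right)}} = \sqrt{-75 + \left(4 - \frac{70}{26}\right)} = \sqrt{-75 + \left(4 - 70 \cdot \frac{1}{26}\right)} = \sqrt{-75 + \left(4 - \frac{35}{13}\right)} = \sqrt{-75 + \frac{17}{13}} = \sqrt{- \frac{958}{13}} = \frac{i \sqrt{12454}}{13}$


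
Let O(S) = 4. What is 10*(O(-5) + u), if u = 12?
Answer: 160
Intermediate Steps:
10*(O(-5) + u) = 10*(4 + 12) = 10*16 = 160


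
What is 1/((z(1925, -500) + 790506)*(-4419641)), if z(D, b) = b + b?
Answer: -1/3489333087346 ≈ -2.8659e-13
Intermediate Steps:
z(D, b) = 2*b
1/((z(1925, -500) + 790506)*(-4419641)) = 1/((2*(-500) + 790506)*(-4419641)) = -1/4419641/(-1000 + 790506) = -1/4419641/789506 = (1/789506)*(-1/4419641) = -1/3489333087346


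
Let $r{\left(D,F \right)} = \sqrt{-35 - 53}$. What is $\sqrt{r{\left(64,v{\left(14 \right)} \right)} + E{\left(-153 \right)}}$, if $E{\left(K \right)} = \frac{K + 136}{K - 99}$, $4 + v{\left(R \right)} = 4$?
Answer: $\frac{\sqrt{119 + 3528 i \sqrt{22}}}{42} \approx 2.1735 + 2.158 i$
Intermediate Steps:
$v{\left(R \right)} = 0$ ($v{\left(R \right)} = -4 + 4 = 0$)
$r{\left(D,F \right)} = 2 i \sqrt{22}$ ($r{\left(D,F \right)} = \sqrt{-88} = 2 i \sqrt{22}$)
$E{\left(K \right)} = \frac{136 + K}{-99 + K}$
$\sqrt{r{\left(64,v{\left(14 \right)} \right)} + E{\left(-153 \right)}} = \sqrt{2 i \sqrt{22} + \frac{136 - 153}{-99 - 153}} = \sqrt{2 i \sqrt{22} + \frac{1}{-252} \left(-17\right)} = \sqrt{2 i \sqrt{22} - - \frac{17}{252}} = \sqrt{2 i \sqrt{22} + \frac{17}{252}} = \sqrt{\frac{17}{252} + 2 i \sqrt{22}}$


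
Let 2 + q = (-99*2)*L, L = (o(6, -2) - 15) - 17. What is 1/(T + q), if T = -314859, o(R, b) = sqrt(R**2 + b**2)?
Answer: -61705/19037221493 + 396*sqrt(10)/95186107465 ≈ -3.2281e-6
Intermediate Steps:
L = -32 + 2*sqrt(10) (L = (sqrt(6**2 + (-2)**2) - 15) - 17 = (sqrt(36 + 4) - 15) - 17 = (sqrt(40) - 15) - 17 = (2*sqrt(10) - 15) - 17 = (-15 + 2*sqrt(10)) - 17 = -32 + 2*sqrt(10) ≈ -25.675)
q = 6334 - 396*sqrt(10) (q = -2 + (-99*2)*(-32 + 2*sqrt(10)) = -2 - 198*(-32 + 2*sqrt(10)) = -2 + (6336 - 396*sqrt(10)) = 6334 - 396*sqrt(10) ≈ 5081.7)
1/(T + q) = 1/(-314859 + (6334 - 396*sqrt(10))) = 1/(-308525 - 396*sqrt(10))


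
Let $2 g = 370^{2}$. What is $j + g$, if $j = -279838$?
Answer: $-211388$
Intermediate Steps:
$g = 68450$ ($g = \frac{370^{2}}{2} = \frac{1}{2} \cdot 136900 = 68450$)
$j + g = -279838 + 68450 = -211388$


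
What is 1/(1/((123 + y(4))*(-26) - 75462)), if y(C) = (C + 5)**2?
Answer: -80766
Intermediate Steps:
y(C) = (5 + C)**2
1/(1/((123 + y(4))*(-26) - 75462)) = 1/(1/((123 + (5 + 4)**2)*(-26) - 75462)) = 1/(1/((123 + 9**2)*(-26) - 75462)) = 1/(1/((123 + 81)*(-26) - 75462)) = 1/(1/(204*(-26) - 75462)) = 1/(1/(-5304 - 75462)) = 1/(1/(-80766)) = 1/(-1/80766) = -80766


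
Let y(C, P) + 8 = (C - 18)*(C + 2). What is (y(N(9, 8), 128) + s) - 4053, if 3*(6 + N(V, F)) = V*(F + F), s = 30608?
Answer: 27603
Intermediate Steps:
N(V, F) = -6 + 2*F*V/3 (N(V, F) = -6 + (V*(F + F))/3 = -6 + (V*(2*F))/3 = -6 + (2*F*V)/3 = -6 + 2*F*V/3)
y(C, P) = -8 + (-18 + C)*(2 + C) (y(C, P) = -8 + (C - 18)*(C + 2) = -8 + (-18 + C)*(2 + C))
(y(N(9, 8), 128) + s) - 4053 = ((-44 + (-6 + (⅔)*8*9)² - 16*(-6 + (⅔)*8*9)) + 30608) - 4053 = ((-44 + (-6 + 48)² - 16*(-6 + 48)) + 30608) - 4053 = ((-44 + 42² - 16*42) + 30608) - 4053 = ((-44 + 1764 - 672) + 30608) - 4053 = (1048 + 30608) - 4053 = 31656 - 4053 = 27603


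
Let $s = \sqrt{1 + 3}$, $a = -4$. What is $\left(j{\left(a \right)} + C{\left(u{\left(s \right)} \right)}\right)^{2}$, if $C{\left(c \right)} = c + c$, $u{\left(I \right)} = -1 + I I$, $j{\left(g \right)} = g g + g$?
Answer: $324$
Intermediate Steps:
$j{\left(g \right)} = g + g^{2}$ ($j{\left(g \right)} = g^{2} + g = g + g^{2}$)
$s = 2$ ($s = \sqrt{4} = 2$)
$u{\left(I \right)} = -1 + I^{2}$
$C{\left(c \right)} = 2 c$
$\left(j{\left(a \right)} + C{\left(u{\left(s \right)} \right)}\right)^{2} = \left(- 4 \left(1 - 4\right) + 2 \left(-1 + 2^{2}\right)\right)^{2} = \left(\left(-4\right) \left(-3\right) + 2 \left(-1 + 4\right)\right)^{2} = \left(12 + 2 \cdot 3\right)^{2} = \left(12 + 6\right)^{2} = 18^{2} = 324$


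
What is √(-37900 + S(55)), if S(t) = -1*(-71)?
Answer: I*√37829 ≈ 194.5*I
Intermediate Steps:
S(t) = 71
√(-37900 + S(55)) = √(-37900 + 71) = √(-37829) = I*√37829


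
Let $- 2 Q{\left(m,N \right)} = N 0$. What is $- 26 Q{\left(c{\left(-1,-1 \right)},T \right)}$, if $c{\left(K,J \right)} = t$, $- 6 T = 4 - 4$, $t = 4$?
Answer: $0$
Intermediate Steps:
$T = 0$ ($T = - \frac{4 - 4}{6} = \left(- \frac{1}{6}\right) 0 = 0$)
$c{\left(K,J \right)} = 4$
$Q{\left(m,N \right)} = 0$ ($Q{\left(m,N \right)} = - \frac{N 0}{2} = \left(- \frac{1}{2}\right) 0 = 0$)
$- 26 Q{\left(c{\left(-1,-1 \right)},T \right)} = \left(-26\right) 0 = 0$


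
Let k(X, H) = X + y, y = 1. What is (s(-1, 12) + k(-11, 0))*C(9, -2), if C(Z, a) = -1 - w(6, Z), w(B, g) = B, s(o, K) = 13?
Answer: -21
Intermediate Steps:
k(X, H) = 1 + X (k(X, H) = X + 1 = 1 + X)
C(Z, a) = -7 (C(Z, a) = -1 - 1*6 = -1 - 6 = -7)
(s(-1, 12) + k(-11, 0))*C(9, -2) = (13 + (1 - 11))*(-7) = (13 - 10)*(-7) = 3*(-7) = -21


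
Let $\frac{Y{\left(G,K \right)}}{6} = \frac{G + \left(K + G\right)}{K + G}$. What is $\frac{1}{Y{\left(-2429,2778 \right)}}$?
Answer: $- \frac{349}{12480} \approx -0.027965$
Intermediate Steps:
$Y{\left(G,K \right)} = \frac{6 \left(K + 2 G\right)}{G + K}$ ($Y{\left(G,K \right)} = 6 \frac{G + \left(K + G\right)}{K + G} = 6 \frac{G + \left(G + K\right)}{G + K} = 6 \frac{K + 2 G}{G + K} = \frac{6 \left(K + 2 G\right)}{G + K}$)
$\frac{1}{Y{\left(-2429,2778 \right)}} = \frac{1}{6 \frac{1}{-2429 + 2778} \left(2778 + 2 \left(-2429\right)\right)} = \frac{1}{6 \cdot \frac{1}{349} \left(2778 - 4858\right)} = \frac{1}{6 \cdot \frac{1}{349} \left(-2080\right)} = \frac{1}{- \frac{12480}{349}} = - \frac{349}{12480}$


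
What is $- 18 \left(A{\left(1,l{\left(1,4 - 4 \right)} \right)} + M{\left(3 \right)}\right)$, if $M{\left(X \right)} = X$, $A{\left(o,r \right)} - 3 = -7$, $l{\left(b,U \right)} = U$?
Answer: $18$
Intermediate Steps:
$A{\left(o,r \right)} = -4$ ($A{\left(o,r \right)} = 3 - 7 = -4$)
$- 18 \left(A{\left(1,l{\left(1,4 - 4 \right)} \right)} + M{\left(3 \right)}\right) = - 18 \left(-4 + 3\right) = \left(-18\right) \left(-1\right) = 18$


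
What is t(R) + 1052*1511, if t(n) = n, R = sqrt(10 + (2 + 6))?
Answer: 1589572 + 3*sqrt(2) ≈ 1.5896e+6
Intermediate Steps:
R = 3*sqrt(2) (R = sqrt(10 + 8) = sqrt(18) = 3*sqrt(2) ≈ 4.2426)
t(R) + 1052*1511 = 3*sqrt(2) + 1052*1511 = 3*sqrt(2) + 1589572 = 1589572 + 3*sqrt(2)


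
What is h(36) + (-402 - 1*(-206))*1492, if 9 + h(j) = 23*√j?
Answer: -292303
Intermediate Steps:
h(j) = -9 + 23*√j
h(36) + (-402 - 1*(-206))*1492 = (-9 + 23*√36) + (-402 - 1*(-206))*1492 = (-9 + 23*6) + (-402 + 206)*1492 = (-9 + 138) - 196*1492 = 129 - 292432 = -292303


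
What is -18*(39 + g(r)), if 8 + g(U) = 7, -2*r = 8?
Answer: -684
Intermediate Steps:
r = -4 (r = -½*8 = -4)
g(U) = -1 (g(U) = -8 + 7 = -1)
-18*(39 + g(r)) = -18*(39 - 1) = -18*38 = -684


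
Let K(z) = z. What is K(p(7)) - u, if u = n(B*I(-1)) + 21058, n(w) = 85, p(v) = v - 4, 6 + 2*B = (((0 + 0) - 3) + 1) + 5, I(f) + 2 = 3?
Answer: -21140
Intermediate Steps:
I(f) = 1 (I(f) = -2 + 3 = 1)
B = -3/2 (B = -3 + ((((0 + 0) - 3) + 1) + 5)/2 = -3 + (((0 - 3) + 1) + 5)/2 = -3 + ((-3 + 1) + 5)/2 = -3 + (-2 + 5)/2 = -3 + (1/2)*3 = -3 + 3/2 = -3/2 ≈ -1.5000)
p(v) = -4 + v
u = 21143 (u = 85 + 21058 = 21143)
K(p(7)) - u = (-4 + 7) - 1*21143 = 3 - 21143 = -21140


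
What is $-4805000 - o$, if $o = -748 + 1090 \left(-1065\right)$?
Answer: $-3643402$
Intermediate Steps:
$o = -1161598$ ($o = -748 - 1160850 = -1161598$)
$-4805000 - o = -4805000 - -1161598 = -4805000 + 1161598 = -3643402$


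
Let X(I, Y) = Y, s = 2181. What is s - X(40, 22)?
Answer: 2159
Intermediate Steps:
s - X(40, 22) = 2181 - 1*22 = 2181 - 22 = 2159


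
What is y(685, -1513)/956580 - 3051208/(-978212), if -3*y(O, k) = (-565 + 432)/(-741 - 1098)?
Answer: 4025650801186171/1290616684718580 ≈ 3.1192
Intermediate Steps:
y(O, k) = -133/5517 (y(O, k) = -(-565 + 432)/(3*(-741 - 1098)) = -(-133)/(3*(-1839)) = -(-133)*(-1)/(3*1839) = -⅓*133/1839 = -133/5517)
y(685, -1513)/956580 - 3051208/(-978212) = -133/5517/956580 - 3051208/(-978212) = -133/5517*1/956580 - 3051208*(-1/978212) = -133/5277451860 + 762802/244553 = 4025650801186171/1290616684718580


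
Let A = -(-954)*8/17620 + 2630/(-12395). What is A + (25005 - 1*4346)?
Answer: 225598589607/10919995 ≈ 20659.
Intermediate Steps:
A = 2412902/10919995 (A = -9*(-848)*(1/17620) + 2630*(-1/12395) = 7632*(1/17620) - 526/2479 = 1908/4405 - 526/2479 = 2412902/10919995 ≈ 0.22096)
A + (25005 - 1*4346) = 2412902/10919995 + (25005 - 1*4346) = 2412902/10919995 + (25005 - 4346) = 2412902/10919995 + 20659 = 225598589607/10919995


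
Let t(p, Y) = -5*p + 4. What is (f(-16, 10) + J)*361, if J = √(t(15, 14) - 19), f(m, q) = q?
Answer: 3610 + 1083*I*√10 ≈ 3610.0 + 3424.7*I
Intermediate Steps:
t(p, Y) = 4 - 5*p
J = 3*I*√10 (J = √((4 - 5*15) - 19) = √((4 - 75) - 19) = √(-71 - 19) = √(-90) = 3*I*√10 ≈ 9.4868*I)
(f(-16, 10) + J)*361 = (10 + 3*I*√10)*361 = 3610 + 1083*I*√10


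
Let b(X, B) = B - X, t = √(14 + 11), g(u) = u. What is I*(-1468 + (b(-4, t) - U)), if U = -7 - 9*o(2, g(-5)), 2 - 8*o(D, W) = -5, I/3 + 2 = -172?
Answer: 3015333/4 ≈ 7.5383e+5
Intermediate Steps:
I = -522 (I = -6 + 3*(-172) = -6 - 516 = -522)
o(D, W) = 7/8 (o(D, W) = ¼ - ⅛*(-5) = ¼ + 5/8 = 7/8)
t = 5 (t = √25 = 5)
U = -119/8 (U = -7 - 9*7/8 = -7 - 63/8 = -119/8 ≈ -14.875)
I*(-1468 + (b(-4, t) - U)) = -522*(-1468 + ((5 - 1*(-4)) - 1*(-119/8))) = -522*(-1468 + ((5 + 4) + 119/8)) = -522*(-1468 + (9 + 119/8)) = -522*(-1468 + 191/8) = -522*(-11553/8) = 3015333/4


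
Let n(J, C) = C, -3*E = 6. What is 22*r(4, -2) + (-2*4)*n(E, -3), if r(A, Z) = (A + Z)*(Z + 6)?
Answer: 200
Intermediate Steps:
E = -2 (E = -⅓*6 = -2)
r(A, Z) = (6 + Z)*(A + Z) (r(A, Z) = (A + Z)*(6 + Z) = (6 + Z)*(A + Z))
22*r(4, -2) + (-2*4)*n(E, -3) = 22*((-2)² + 6*4 + 6*(-2) + 4*(-2)) - 2*4*(-3) = 22*(4 + 24 - 12 - 8) - 8*(-3) = 22*8 + 24 = 176 + 24 = 200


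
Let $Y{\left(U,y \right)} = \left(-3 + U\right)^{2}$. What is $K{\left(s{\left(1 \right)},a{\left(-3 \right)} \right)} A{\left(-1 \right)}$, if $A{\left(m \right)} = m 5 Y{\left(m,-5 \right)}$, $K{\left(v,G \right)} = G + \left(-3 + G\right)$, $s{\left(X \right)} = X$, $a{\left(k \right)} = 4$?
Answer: $-400$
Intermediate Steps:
$K{\left(v,G \right)} = -3 + 2 G$
$A{\left(m \right)} = 5 m \left(-3 + m\right)^{2}$ ($A{\left(m \right)} = m 5 \left(-3 + m\right)^{2} = 5 m \left(-3 + m\right)^{2}$)
$K{\left(s{\left(1 \right)},a{\left(-3 \right)} \right)} A{\left(-1 \right)} = \left(-3 + 2 \cdot 4\right) 5 \left(-1\right) \left(-3 - 1\right)^{2} = \left(-3 + 8\right) 5 \left(-1\right) \left(-4\right)^{2} = 5 \cdot 5 \left(-1\right) 16 = 5 \left(-80\right) = -400$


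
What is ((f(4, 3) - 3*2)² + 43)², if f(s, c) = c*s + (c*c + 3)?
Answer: 134689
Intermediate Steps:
f(s, c) = 3 + c² + c*s (f(s, c) = c*s + (c² + 3) = c*s + (3 + c²) = 3 + c² + c*s)
((f(4, 3) - 3*2)² + 43)² = (((3 + 3² + 3*4) - 3*2)² + 43)² = (((3 + 9 + 12) - 6)² + 43)² = ((24 - 6)² + 43)² = (18² + 43)² = (324 + 43)² = 367² = 134689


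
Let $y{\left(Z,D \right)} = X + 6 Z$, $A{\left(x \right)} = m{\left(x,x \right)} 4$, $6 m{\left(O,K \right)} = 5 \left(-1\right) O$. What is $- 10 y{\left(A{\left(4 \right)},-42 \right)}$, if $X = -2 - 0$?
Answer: $820$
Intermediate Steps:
$m{\left(O,K \right)} = - \frac{5 O}{6}$ ($m{\left(O,K \right)} = \frac{5 \left(-1\right) O}{6} = \frac{\left(-5\right) O}{6} = - \frac{5 O}{6}$)
$A{\left(x \right)} = - \frac{10 x}{3}$ ($A{\left(x \right)} = - \frac{5 x}{6} \cdot 4 = - \frac{10 x}{3}$)
$X = -2$ ($X = -2 + \left(-4 + 4\right) = -2 + 0 = -2$)
$y{\left(Z,D \right)} = -2 + 6 Z$
$- 10 y{\left(A{\left(4 \right)},-42 \right)} = - 10 \left(-2 + 6 \left(\left(- \frac{10}{3}\right) 4\right)\right) = - 10 \left(-2 + 6 \left(- \frac{40}{3}\right)\right) = - 10 \left(-2 - 80\right) = \left(-10\right) \left(-82\right) = 820$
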